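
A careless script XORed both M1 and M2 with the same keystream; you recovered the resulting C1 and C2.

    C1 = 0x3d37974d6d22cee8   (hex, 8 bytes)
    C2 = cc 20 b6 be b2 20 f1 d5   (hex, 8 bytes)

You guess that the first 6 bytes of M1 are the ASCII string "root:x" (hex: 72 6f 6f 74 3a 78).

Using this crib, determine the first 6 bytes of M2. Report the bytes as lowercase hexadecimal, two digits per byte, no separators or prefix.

83784e87e57a

First, C1 ⊕ C2 = (M1 ⊕ K) ⊕ (M2 ⊕ K) = M1 ⊕ M2, so the key drops out. Then M2 = (M1 ⊕ M2) ⊕ M1 over the first 6 bytes.
byte 0: (3d ⊕ cc) ⊕ 72 = f1 ⊕ 72 = 83
byte 1: (37 ⊕ 20) ⊕ 6f = 17 ⊕ 6f = 78
byte 2: (97 ⊕ b6) ⊕ 6f = 21 ⊕ 6f = 4e
byte 3: (4d ⊕ be) ⊕ 74 = f3 ⊕ 74 = 87
byte 4: (6d ⊕ b2) ⊕ 3a = df ⊕ 3a = e5
byte 5: (22 ⊕ 20) ⊕ 78 = 02 ⊕ 78 = 7a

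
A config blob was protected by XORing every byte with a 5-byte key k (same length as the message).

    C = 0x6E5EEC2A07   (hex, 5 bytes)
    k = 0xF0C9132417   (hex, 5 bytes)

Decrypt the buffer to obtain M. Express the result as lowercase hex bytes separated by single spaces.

01101110 ^ 11110000 = 10011110
01011110 ^ 11001001 = 10010111
11101100 ^ 00010011 = 11111111
00101010 ^ 00100100 = 00001110
00000111 ^ 00010111 = 00010000

9e 97 ff 0e 10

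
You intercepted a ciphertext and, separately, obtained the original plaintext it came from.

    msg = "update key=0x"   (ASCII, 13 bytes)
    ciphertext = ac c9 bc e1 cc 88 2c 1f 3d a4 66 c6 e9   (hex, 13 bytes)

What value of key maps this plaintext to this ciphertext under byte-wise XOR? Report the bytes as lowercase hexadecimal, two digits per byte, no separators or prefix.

Since ciphertext = msg ⊕ key, XORing both sides with msg gives key = msg ⊕ ciphertext.
75 ^ ac = d9
70 ^ c9 = b9
64 ^ bc = d8
61 ^ e1 = 80
74 ^ cc = b8
65 ^ 88 = ed
20 ^ 2c = 0c
6b ^ 1f = 74
65 ^ 3d = 58
79 ^ a4 = dd
3d ^ 66 = 5b
30 ^ c6 = f6
78 ^ e9 = 91

d9b9d880b8ed0c7458dd5bf691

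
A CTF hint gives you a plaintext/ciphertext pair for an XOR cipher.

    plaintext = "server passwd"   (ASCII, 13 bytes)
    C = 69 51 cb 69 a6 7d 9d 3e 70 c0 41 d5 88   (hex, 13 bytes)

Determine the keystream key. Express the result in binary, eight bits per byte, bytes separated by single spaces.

Since C = plaintext ⊕ key, XORing both sides with plaintext gives key = plaintext ⊕ C.
73 ^ 69 = 1a
65 ^ 51 = 34
72 ^ cb = b9
76 ^ 69 = 1f
65 ^ a6 = c3
72 ^ 7d = 0f
20 ^ 9d = bd
70 ^ 3e = 4e
61 ^ 70 = 11
73 ^ c0 = b3
73 ^ 41 = 32
77 ^ d5 = a2
64 ^ 88 = ec

00011010 00110100 10111001 00011111 11000011 00001111 10111101 01001110 00010001 10110011 00110010 10100010 11101100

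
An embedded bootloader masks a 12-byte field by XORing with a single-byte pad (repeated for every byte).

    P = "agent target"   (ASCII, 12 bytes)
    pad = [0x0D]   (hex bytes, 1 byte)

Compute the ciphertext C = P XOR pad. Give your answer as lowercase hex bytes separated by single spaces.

6c 6a 68 63 79 2d 79 6c 7f 6a 68 79

The 1-byte key repeats, so the effective keystream is 0d 0d 0d 0d 0d 0d 0d 0d 0d 0d 0d 0d.
byte 0: 61 ^ 0d = 6c
byte 1: 67 ^ 0d = 6a
byte 2: 65 ^ 0d = 68
byte 3: 6e ^ 0d = 63
byte 4: 74 ^ 0d = 79
byte 5: 20 ^ 0d = 2d
byte 6: 74 ^ 0d = 79
byte 7: 61 ^ 0d = 6c
byte 8: 72 ^ 0d = 7f
byte 9: 67 ^ 0d = 6a
byte 10: 65 ^ 0d = 68
byte 11: 74 ^ 0d = 79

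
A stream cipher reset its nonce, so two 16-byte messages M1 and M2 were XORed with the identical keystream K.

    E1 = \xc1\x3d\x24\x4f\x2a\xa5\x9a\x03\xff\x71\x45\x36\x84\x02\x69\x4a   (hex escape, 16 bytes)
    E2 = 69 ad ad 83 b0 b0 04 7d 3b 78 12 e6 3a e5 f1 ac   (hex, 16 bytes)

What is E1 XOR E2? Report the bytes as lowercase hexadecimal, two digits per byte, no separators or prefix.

a89089cc9a159e7ec40957d0bee798e6

E1 ⊕ E2 = (M1 ⊕ K) ⊕ (M2 ⊕ K) = M1 ⊕ M2 — the shared key cancels under XOR.
byte 0: c1 ⊕ 69 = a8
byte 1: 3d ⊕ ad = 90
byte 2: 24 ⊕ ad = 89
byte 3: 4f ⊕ 83 = cc
byte 4: 2a ⊕ b0 = 9a
byte 5: a5 ⊕ b0 = 15
byte 6: 9a ⊕ 04 = 9e
byte 7: 03 ⊕ 7d = 7e
byte 8: ff ⊕ 3b = c4
byte 9: 71 ⊕ 78 = 09
byte 10: 45 ⊕ 12 = 57
byte 11: 36 ⊕ e6 = d0
byte 12: 84 ⊕ 3a = be
byte 13: 02 ⊕ e5 = e7
byte 14: 69 ⊕ f1 = 98
byte 15: 4a ⊕ ac = e6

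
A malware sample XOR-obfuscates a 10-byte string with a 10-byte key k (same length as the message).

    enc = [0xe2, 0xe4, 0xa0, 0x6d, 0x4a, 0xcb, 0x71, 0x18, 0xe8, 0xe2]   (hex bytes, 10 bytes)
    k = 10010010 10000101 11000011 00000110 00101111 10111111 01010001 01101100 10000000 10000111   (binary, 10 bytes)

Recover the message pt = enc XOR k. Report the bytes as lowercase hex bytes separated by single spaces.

70 61 63 6b 65 74 20 74 68 65

byte 0: 11100010 ^ 10010010 = 01110000
byte 1: 11100100 ^ 10000101 = 01100001
byte 2: 10100000 ^ 11000011 = 01100011
byte 3: 01101101 ^ 00000110 = 01101011
byte 4: 01001010 ^ 00101111 = 01100101
byte 5: 11001011 ^ 10111111 = 01110100
byte 6: 01110001 ^ 01010001 = 00100000
byte 7: 00011000 ^ 01101100 = 01110100
byte 8: 11101000 ^ 10000000 = 01101000
byte 9: 11100010 ^ 10000111 = 01100101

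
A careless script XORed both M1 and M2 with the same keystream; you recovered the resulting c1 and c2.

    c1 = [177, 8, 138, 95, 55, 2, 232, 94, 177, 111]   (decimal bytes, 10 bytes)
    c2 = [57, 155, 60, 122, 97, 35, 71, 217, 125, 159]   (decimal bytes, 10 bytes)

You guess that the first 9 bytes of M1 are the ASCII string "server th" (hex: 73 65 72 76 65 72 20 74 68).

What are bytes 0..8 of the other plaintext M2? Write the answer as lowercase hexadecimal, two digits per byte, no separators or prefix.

fbf6c45333538ff3a4

First, c1 ⊕ c2 = (M1 ⊕ K) ⊕ (M2 ⊕ K) = M1 ⊕ M2, so the key drops out. Then M2 = (M1 ⊕ M2) ⊕ M1 over the first 9 bytes.
byte 0: (b1 XOR 39) XOR 73 = 88 XOR 73 = fb
byte 1: (08 XOR 9b) XOR 65 = 93 XOR 65 = f6
byte 2: (8a XOR 3c) XOR 72 = b6 XOR 72 = c4
byte 3: (5f XOR 7a) XOR 76 = 25 XOR 76 = 53
byte 4: (37 XOR 61) XOR 65 = 56 XOR 65 = 33
byte 5: (02 XOR 23) XOR 72 = 21 XOR 72 = 53
byte 6: (e8 XOR 47) XOR 20 = af XOR 20 = 8f
byte 7: (5e XOR d9) XOR 74 = 87 XOR 74 = f3
byte 8: (b1 XOR 7d) XOR 68 = cc XOR 68 = a4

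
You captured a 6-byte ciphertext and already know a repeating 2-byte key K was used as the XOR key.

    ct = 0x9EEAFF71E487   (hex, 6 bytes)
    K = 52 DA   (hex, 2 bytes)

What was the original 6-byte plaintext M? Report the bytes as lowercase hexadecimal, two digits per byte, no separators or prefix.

cc30adabb65d

The 2-byte key repeats, so the effective keystream is 52 da 52 da 52 da.
byte 0: 9e xor 52 = cc
byte 1: ea xor da = 30
byte 2: ff xor 52 = ad
byte 3: 71 xor da = ab
byte 4: e4 xor 52 = b6
byte 5: 87 xor da = 5d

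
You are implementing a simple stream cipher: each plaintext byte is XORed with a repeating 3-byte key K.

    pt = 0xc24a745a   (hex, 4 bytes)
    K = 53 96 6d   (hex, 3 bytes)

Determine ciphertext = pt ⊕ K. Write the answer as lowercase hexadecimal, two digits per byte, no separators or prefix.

The 3-byte key repeats, so the effective keystream is 53 96 6d 53.
byte 0: c2 ^ 53 = 91
byte 1: 4a ^ 96 = dc
byte 2: 74 ^ 6d = 19
byte 3: 5a ^ 53 = 09

91dc1909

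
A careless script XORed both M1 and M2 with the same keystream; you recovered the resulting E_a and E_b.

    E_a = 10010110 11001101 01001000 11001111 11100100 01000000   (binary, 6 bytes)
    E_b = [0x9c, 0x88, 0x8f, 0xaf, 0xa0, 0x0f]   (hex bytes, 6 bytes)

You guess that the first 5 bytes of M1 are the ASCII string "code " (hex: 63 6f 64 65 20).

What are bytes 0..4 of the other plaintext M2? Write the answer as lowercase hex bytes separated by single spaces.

69 2a a3 05 64

First, E_a ⊕ E_b = (M1 ⊕ K) ⊕ (M2 ⊕ K) = M1 ⊕ M2, so the key drops out. Then M2 = (M1 ⊕ M2) ⊕ M1 over the first 5 bytes.
byte 0: (96 ⊕ 9c) ⊕ 63 = 0a ⊕ 63 = 69
byte 1: (cd ⊕ 88) ⊕ 6f = 45 ⊕ 6f = 2a
byte 2: (48 ⊕ 8f) ⊕ 64 = c7 ⊕ 64 = a3
byte 3: (cf ⊕ af) ⊕ 65 = 60 ⊕ 65 = 05
byte 4: (e4 ⊕ a0) ⊕ 20 = 44 ⊕ 20 = 64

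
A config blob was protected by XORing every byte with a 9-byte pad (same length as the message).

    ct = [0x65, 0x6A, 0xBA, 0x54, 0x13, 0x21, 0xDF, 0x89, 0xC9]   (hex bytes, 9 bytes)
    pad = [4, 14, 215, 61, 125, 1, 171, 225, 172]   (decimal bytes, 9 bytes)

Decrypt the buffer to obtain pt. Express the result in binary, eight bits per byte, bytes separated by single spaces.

byte 0: 101 ^   4 =  97
byte 1: 106 ^  14 = 100
byte 2: 186 ^ 215 = 109
byte 3:  84 ^  61 = 105
byte 4:  19 ^ 125 = 110
byte 5:  33 ^   1 =  32
byte 6: 223 ^ 171 = 116
byte 7: 137 ^ 225 = 104
byte 8: 201 ^ 172 = 101

01100001 01100100 01101101 01101001 01101110 00100000 01110100 01101000 01100101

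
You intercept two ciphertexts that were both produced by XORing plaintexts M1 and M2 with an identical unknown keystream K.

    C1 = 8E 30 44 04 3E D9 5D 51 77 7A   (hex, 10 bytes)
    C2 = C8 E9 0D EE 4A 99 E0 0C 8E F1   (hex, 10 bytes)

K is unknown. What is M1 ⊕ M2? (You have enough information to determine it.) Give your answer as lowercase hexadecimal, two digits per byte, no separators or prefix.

C1 ⊕ C2 = (M1 ⊕ K) ⊕ (M2 ⊕ K) = M1 ⊕ M2 — the shared key cancels under XOR.
8e XOR c8 = 46
30 XOR e9 = d9
44 XOR 0d = 49
04 XOR ee = ea
3e XOR 4a = 74
d9 XOR 99 = 40
5d XOR e0 = bd
51 XOR 0c = 5d
77 XOR 8e = f9
7a XOR f1 = 8b

46d949ea7440bd5df98b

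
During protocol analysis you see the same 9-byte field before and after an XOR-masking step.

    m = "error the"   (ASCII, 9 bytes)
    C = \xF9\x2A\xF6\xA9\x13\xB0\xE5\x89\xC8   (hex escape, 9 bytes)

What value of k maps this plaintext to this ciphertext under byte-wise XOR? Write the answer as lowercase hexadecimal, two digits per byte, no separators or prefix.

9c5884c6619091e1ad

Since C = m ⊕ k, XORing both sides with m gives k = m ⊕ C.
byte 0: 01100101 xor 11111001 = 10011100
byte 1: 01110010 xor 00101010 = 01011000
byte 2: 01110010 xor 11110110 = 10000100
byte 3: 01101111 xor 10101001 = 11000110
byte 4: 01110010 xor 00010011 = 01100001
byte 5: 00100000 xor 10110000 = 10010000
byte 6: 01110100 xor 11100101 = 10010001
byte 7: 01101000 xor 10001001 = 11100001
byte 8: 01100101 xor 11001000 = 10101101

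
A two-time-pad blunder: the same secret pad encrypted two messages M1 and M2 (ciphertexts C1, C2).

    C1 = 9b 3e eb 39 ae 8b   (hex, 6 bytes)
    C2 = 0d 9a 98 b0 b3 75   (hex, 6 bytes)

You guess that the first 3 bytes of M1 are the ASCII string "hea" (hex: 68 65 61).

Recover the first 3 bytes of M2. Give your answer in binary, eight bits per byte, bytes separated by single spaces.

First, C1 ⊕ C2 = (M1 ⊕ K) ⊕ (M2 ⊕ K) = M1 ⊕ M2, so the key drops out. Then M2 = (M1 ⊕ M2) ⊕ M1 over the first 3 bytes.
byte 0: (9b XOR 0d) XOR 68 = 96 XOR 68 = fe
byte 1: (3e XOR 9a) XOR 65 = a4 XOR 65 = c1
byte 2: (eb XOR 98) XOR 61 = 73 XOR 61 = 12

11111110 11000001 00010010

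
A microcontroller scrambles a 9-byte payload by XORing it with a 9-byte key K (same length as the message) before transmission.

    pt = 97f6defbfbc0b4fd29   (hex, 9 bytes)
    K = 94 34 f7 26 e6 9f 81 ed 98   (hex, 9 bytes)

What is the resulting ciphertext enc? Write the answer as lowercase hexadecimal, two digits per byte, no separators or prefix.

XOR is its own inverse, so applying the key byte-wise gives the result directly.
97 xor 94 = 03
f6 xor 34 = c2
de xor f7 = 29
fb xor 26 = dd
fb xor e6 = 1d
c0 xor 9f = 5f
b4 xor 81 = 35
fd xor ed = 10
29 xor 98 = b1

03c229dd1d5f3510b1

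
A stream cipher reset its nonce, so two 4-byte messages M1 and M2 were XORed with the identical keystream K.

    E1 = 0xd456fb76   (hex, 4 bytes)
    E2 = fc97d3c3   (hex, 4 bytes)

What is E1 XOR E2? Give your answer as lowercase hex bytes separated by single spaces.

28 c1 28 b5

E1 ⊕ E2 = (M1 ⊕ K) ⊕ (M2 ⊕ K) = M1 ⊕ M2 — the shared key cancels under XOR.
212 xor 252 =  40
 86 xor 151 = 193
251 xor 211 =  40
118 xor 195 = 181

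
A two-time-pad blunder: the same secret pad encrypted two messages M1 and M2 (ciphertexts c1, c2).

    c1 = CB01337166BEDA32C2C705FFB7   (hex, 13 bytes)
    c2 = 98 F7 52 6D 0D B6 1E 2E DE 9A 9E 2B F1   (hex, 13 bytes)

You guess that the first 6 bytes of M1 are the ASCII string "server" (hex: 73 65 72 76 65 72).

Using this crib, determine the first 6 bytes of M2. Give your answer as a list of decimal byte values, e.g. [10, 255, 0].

[32, 147, 19, 106, 14, 122]

First, c1 ⊕ c2 = (M1 ⊕ K) ⊕ (M2 ⊕ K) = M1 ⊕ M2, so the key drops out. Then M2 = (M1 ⊕ M2) ⊕ M1 over the first 6 bytes.
byte 0: (cb xor 98) xor 73 = 53 xor 73 = 20
byte 1: (01 xor f7) xor 65 = f6 xor 65 = 93
byte 2: (33 xor 52) xor 72 = 61 xor 72 = 13
byte 3: (71 xor 6d) xor 76 = 1c xor 76 = 6a
byte 4: (66 xor 0d) xor 65 = 6b xor 65 = 0e
byte 5: (be xor b6) xor 72 = 08 xor 72 = 7a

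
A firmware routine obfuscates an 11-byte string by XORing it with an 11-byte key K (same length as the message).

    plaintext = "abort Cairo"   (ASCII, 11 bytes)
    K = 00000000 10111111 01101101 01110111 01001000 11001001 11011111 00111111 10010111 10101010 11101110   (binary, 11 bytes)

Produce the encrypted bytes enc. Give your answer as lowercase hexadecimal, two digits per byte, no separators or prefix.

61dd02053ce99c5efed881

byte 0: 61 ⊕ 00 = 61
byte 1: 62 ⊕ bf = dd
byte 2: 6f ⊕ 6d = 02
byte 3: 72 ⊕ 77 = 05
byte 4: 74 ⊕ 48 = 3c
byte 5: 20 ⊕ c9 = e9
byte 6: 43 ⊕ df = 9c
byte 7: 61 ⊕ 3f = 5e
byte 8: 69 ⊕ 97 = fe
byte 9: 72 ⊕ aa = d8
byte 10: 6f ⊕ ee = 81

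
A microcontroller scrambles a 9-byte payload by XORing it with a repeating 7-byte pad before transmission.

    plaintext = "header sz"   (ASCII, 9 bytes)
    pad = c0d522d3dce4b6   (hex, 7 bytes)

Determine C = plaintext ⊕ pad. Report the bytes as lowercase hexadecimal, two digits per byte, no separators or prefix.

a8b043b7b99696b3af

The 7-byte key repeats, so the effective keystream is c0 d5 22 d3 dc e4 b6 c0 d5.
byte 0: 68 ^ c0 = a8
byte 1: 65 ^ d5 = b0
byte 2: 61 ^ 22 = 43
byte 3: 64 ^ d3 = b7
byte 4: 65 ^ dc = b9
byte 5: 72 ^ e4 = 96
byte 6: 20 ^ b6 = 96
byte 7: 73 ^ c0 = b3
byte 8: 7a ^ d5 = af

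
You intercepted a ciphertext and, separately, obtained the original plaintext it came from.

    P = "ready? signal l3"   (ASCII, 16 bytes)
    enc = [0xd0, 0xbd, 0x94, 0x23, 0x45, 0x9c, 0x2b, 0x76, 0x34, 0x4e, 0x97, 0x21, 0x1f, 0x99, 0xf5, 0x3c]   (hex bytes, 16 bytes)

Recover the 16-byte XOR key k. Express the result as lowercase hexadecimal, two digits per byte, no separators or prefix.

a2d8f5473ca30b055d29f94073b9990f

Since enc = P ⊕ k, XORing both sides with P gives k = P ⊕ enc.
114 ⊕ 208 = 162
101 ⊕ 189 = 216
 97 ⊕ 148 = 245
100 ⊕  35 =  71
121 ⊕  69 =  60
 63 ⊕ 156 = 163
 32 ⊕  43 =  11
115 ⊕ 118 =   5
105 ⊕  52 =  93
103 ⊕  78 =  41
110 ⊕ 151 = 249
 97 ⊕  33 =  64
108 ⊕  31 = 115
 32 ⊕ 153 = 185
108 ⊕ 245 = 153
 51 ⊕  60 =  15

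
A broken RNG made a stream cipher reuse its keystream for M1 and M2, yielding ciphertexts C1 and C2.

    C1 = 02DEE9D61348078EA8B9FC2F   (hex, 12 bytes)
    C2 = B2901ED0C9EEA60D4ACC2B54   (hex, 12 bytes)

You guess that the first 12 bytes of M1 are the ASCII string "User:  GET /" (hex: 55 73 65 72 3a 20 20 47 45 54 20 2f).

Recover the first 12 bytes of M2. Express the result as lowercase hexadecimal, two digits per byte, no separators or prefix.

e53d9274e08681c4a721f754

First, C1 ⊕ C2 = (M1 ⊕ K) ⊕ (M2 ⊕ K) = M1 ⊕ M2, so the key drops out. Then M2 = (M1 ⊕ M2) ⊕ M1 over the first 12 bytes.
byte 0: (02 ⊕ b2) ⊕ 55 = b0 ⊕ 55 = e5
byte 1: (de ⊕ 90) ⊕ 73 = 4e ⊕ 73 = 3d
byte 2: (e9 ⊕ 1e) ⊕ 65 = f7 ⊕ 65 = 92
byte 3: (d6 ⊕ d0) ⊕ 72 = 06 ⊕ 72 = 74
byte 4: (13 ⊕ c9) ⊕ 3a = da ⊕ 3a = e0
byte 5: (48 ⊕ ee) ⊕ 20 = a6 ⊕ 20 = 86
byte 6: (07 ⊕ a6) ⊕ 20 = a1 ⊕ 20 = 81
byte 7: (8e ⊕ 0d) ⊕ 47 = 83 ⊕ 47 = c4
byte 8: (a8 ⊕ 4a) ⊕ 45 = e2 ⊕ 45 = a7
byte 9: (b9 ⊕ cc) ⊕ 54 = 75 ⊕ 54 = 21
byte 10: (fc ⊕ 2b) ⊕ 20 = d7 ⊕ 20 = f7
byte 11: (2f ⊕ 54) ⊕ 2f = 7b ⊕ 2f = 54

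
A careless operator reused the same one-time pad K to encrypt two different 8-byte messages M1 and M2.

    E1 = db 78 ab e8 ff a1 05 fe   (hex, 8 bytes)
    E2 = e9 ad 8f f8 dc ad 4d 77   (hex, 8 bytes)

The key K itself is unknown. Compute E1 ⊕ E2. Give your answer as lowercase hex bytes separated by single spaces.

E1 ⊕ E2 = (M1 ⊕ K) ⊕ (M2 ⊕ K) = M1 ⊕ M2 — the shared key cancels under XOR.
byte 0: db XOR e9 = 32
byte 1: 78 XOR ad = d5
byte 2: ab XOR 8f = 24
byte 3: e8 XOR f8 = 10
byte 4: ff XOR dc = 23
byte 5: a1 XOR ad = 0c
byte 6: 05 XOR 4d = 48
byte 7: fe XOR 77 = 89

32 d5 24 10 23 0c 48 89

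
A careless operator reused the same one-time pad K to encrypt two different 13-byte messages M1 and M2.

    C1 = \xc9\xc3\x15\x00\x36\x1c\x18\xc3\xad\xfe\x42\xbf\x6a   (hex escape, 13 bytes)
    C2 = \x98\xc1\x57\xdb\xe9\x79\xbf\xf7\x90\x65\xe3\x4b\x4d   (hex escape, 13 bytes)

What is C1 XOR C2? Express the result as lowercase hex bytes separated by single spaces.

C1 ⊕ C2 = (M1 ⊕ K) ⊕ (M2 ⊕ K) = M1 ⊕ M2 — the shared key cancels under XOR.
c9 XOR 98 = 51
c3 XOR c1 = 02
15 XOR 57 = 42
00 XOR db = db
36 XOR e9 = df
1c XOR 79 = 65
18 XOR bf = a7
c3 XOR f7 = 34
ad XOR 90 = 3d
fe XOR 65 = 9b
42 XOR e3 = a1
bf XOR 4b = f4
6a XOR 4d = 27

51 02 42 db df 65 a7 34 3d 9b a1 f4 27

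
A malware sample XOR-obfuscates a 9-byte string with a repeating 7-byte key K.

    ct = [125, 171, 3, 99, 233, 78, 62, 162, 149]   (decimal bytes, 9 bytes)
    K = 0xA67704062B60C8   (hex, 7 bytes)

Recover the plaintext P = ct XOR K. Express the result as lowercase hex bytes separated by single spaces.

db dc 07 65 c2 2e f6 04 e2

The 7-byte key repeats, so the effective keystream is a6 77 04 06 2b 60 c8 a6 77.
byte 0: 7d ^ a6 = db
byte 1: ab ^ 77 = dc
byte 2: 03 ^ 04 = 07
byte 3: 63 ^ 06 = 65
byte 4: e9 ^ 2b = c2
byte 5: 4e ^ 60 = 2e
byte 6: 3e ^ c8 = f6
byte 7: a2 ^ a6 = 04
byte 8: 95 ^ 77 = e2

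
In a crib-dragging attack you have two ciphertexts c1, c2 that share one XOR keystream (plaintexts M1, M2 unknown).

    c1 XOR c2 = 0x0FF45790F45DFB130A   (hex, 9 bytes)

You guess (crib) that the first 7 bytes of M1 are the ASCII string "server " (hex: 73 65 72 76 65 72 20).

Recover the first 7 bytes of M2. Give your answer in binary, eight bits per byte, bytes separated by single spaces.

Since c1 ⊕ c2 = M1 ⊕ M2, XORing with the guessed M1 bytes yields the corresponding M2 bytes: M2 = (c1 ⊕ c2) ⊕ M1.
0f XOR 73 = 7c
f4 XOR 65 = 91
57 XOR 72 = 25
90 XOR 76 = e6
f4 XOR 65 = 91
5d XOR 72 = 2f
fb XOR 20 = db

01111100 10010001 00100101 11100110 10010001 00101111 11011011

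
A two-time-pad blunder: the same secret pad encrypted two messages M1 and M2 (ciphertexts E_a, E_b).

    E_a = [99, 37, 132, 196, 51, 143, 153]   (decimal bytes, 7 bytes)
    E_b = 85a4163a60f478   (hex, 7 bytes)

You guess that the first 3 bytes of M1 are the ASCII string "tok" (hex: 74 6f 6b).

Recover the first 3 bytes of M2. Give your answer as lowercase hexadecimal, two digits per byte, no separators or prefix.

First, E_a ⊕ E_b = (M1 ⊕ K) ⊕ (M2 ⊕ K) = M1 ⊕ M2, so the key drops out. Then M2 = (M1 ⊕ M2) ⊕ M1 over the first 3 bytes.
byte 0: (63 XOR 85) XOR 74 = e6 XOR 74 = 92
byte 1: (25 XOR a4) XOR 6f = 81 XOR 6f = ee
byte 2: (84 XOR 16) XOR 6b = 92 XOR 6b = f9

92eef9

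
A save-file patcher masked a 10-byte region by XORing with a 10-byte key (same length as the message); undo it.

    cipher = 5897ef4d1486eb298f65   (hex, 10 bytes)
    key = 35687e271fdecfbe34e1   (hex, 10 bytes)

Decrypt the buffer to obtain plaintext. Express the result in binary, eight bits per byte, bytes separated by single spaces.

XOR is its own inverse, so applying the key byte-wise gives the result directly.
58 ^ 35 = 6d
97 ^ 68 = ff
ef ^ 7e = 91
4d ^ 27 = 6a
14 ^ 1f = 0b
86 ^ de = 58
eb ^ cf = 24
29 ^ be = 97
8f ^ 34 = bb
65 ^ e1 = 84

01101101 11111111 10010001 01101010 00001011 01011000 00100100 10010111 10111011 10000100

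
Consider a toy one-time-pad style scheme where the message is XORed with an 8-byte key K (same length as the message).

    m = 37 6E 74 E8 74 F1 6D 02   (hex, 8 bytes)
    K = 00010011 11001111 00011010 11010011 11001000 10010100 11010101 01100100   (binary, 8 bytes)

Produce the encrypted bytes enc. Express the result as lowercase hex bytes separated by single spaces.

37 ^ 13 = 24
6e ^ cf = a1
74 ^ 1a = 6e
e8 ^ d3 = 3b
74 ^ c8 = bc
f1 ^ 94 = 65
6d ^ d5 = b8
02 ^ 64 = 66

24 a1 6e 3b bc 65 b8 66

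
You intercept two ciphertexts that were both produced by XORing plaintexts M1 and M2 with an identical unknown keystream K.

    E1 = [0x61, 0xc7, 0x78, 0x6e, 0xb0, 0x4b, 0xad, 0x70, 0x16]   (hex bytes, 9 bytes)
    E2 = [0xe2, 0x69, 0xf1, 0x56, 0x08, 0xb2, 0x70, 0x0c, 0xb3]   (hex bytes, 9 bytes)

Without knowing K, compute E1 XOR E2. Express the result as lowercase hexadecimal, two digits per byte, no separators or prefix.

E1 ⊕ E2 = (M1 ⊕ K) ⊕ (M2 ⊕ K) = M1 ⊕ M2 — the shared key cancels under XOR.
61 xor e2 = 83
c7 xor 69 = ae
78 xor f1 = 89
6e xor 56 = 38
b0 xor 08 = b8
4b xor b2 = f9
ad xor 70 = dd
70 xor 0c = 7c
16 xor b3 = a5

83ae8938b8f9dd7ca5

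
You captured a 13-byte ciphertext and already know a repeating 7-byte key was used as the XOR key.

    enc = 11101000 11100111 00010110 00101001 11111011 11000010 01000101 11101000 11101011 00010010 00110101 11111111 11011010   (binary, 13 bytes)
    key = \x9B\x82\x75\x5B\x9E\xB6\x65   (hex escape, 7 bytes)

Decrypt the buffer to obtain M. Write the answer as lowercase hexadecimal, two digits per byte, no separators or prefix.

736563726574207369676e616c

The 7-byte key repeats, so the effective keystream is 9b 82 75 5b 9e b6 65 9b 82 75 5b 9e b6.
byte 0: e8 XOR 9b = 73
byte 1: e7 XOR 82 = 65
byte 2: 16 XOR 75 = 63
byte 3: 29 XOR 5b = 72
byte 4: fb XOR 9e = 65
byte 5: c2 XOR b6 = 74
byte 6: 45 XOR 65 = 20
byte 7: e8 XOR 9b = 73
byte 8: eb XOR 82 = 69
byte 9: 12 XOR 75 = 67
byte 10: 35 XOR 5b = 6e
byte 11: ff XOR 9e = 61
byte 12: da XOR b6 = 6c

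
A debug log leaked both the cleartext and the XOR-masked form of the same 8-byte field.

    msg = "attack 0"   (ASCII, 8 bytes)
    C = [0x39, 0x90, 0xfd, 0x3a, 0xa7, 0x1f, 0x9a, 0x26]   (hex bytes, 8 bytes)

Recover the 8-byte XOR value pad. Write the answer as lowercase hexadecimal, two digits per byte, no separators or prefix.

58e4895bc474ba16

Since C = msg ⊕ pad, XORing both sides with msg gives pad = msg ⊕ C.
01100001 ⊕ 00111001 = 01011000
01110100 ⊕ 10010000 = 11100100
01110100 ⊕ 11111101 = 10001001
01100001 ⊕ 00111010 = 01011011
01100011 ⊕ 10100111 = 11000100
01101011 ⊕ 00011111 = 01110100
00100000 ⊕ 10011010 = 10111010
00110000 ⊕ 00100110 = 00010110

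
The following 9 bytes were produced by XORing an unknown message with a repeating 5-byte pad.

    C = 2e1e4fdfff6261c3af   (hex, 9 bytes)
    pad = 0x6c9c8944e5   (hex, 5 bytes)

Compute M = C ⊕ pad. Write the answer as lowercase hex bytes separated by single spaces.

42 82 c6 9b 1a 0e fd 4a eb

The 5-byte key repeats, so the effective keystream is 6c 9c 89 44 e5 6c 9c 89 44.
byte 0:  46 ^ 108 =  66
byte 1:  30 ^ 156 = 130
byte 2:  79 ^ 137 = 198
byte 3: 223 ^  68 = 155
byte 4: 255 ^ 229 =  26
byte 5:  98 ^ 108 =  14
byte 6:  97 ^ 156 = 253
byte 7: 195 ^ 137 =  74
byte 8: 175 ^  68 = 235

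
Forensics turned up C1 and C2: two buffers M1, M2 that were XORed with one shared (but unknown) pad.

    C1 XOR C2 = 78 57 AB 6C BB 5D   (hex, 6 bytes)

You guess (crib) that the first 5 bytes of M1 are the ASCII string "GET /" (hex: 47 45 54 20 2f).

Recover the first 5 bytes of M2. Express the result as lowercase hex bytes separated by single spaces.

3f 12 ff 4c 94

Since C1 ⊕ C2 = M1 ⊕ M2, XORing with the guessed M1 bytes yields the corresponding M2 bytes: M2 = (C1 ⊕ C2) ⊕ M1.
01111000 ⊕ 01000111 = 00111111
01010111 ⊕ 01000101 = 00010010
10101011 ⊕ 01010100 = 11111111
01101100 ⊕ 00100000 = 01001100
10111011 ⊕ 00101111 = 10010100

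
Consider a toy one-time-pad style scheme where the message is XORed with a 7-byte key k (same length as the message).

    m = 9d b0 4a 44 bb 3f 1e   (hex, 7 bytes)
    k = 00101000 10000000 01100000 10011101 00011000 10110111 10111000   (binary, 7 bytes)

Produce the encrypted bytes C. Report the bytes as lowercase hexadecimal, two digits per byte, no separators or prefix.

byte 0: 9d XOR 28 = b5
byte 1: b0 XOR 80 = 30
byte 2: 4a XOR 60 = 2a
byte 3: 44 XOR 9d = d9
byte 4: bb XOR 18 = a3
byte 5: 3f XOR b7 = 88
byte 6: 1e XOR b8 = a6

b5302ad9a388a6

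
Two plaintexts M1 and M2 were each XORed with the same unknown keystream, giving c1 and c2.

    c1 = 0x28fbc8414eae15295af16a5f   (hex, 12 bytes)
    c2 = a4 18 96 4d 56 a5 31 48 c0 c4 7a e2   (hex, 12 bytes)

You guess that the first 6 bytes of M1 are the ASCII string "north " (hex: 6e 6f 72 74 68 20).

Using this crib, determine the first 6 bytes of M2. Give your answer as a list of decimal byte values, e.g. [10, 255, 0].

First, c1 ⊕ c2 = (M1 ⊕ K) ⊕ (M2 ⊕ K) = M1 ⊕ M2, so the key drops out. Then M2 = (M1 ⊕ M2) ⊕ M1 over the first 6 bytes.
byte 0: (28 XOR a4) XOR 6e = 8c XOR 6e = e2
byte 1: (fb XOR 18) XOR 6f = e3 XOR 6f = 8c
byte 2: (c8 XOR 96) XOR 72 = 5e XOR 72 = 2c
byte 3: (41 XOR 4d) XOR 74 = 0c XOR 74 = 78
byte 4: (4e XOR 56) XOR 68 = 18 XOR 68 = 70
byte 5: (ae XOR a5) XOR 20 = 0b XOR 20 = 2b

[226, 140, 44, 120, 112, 43]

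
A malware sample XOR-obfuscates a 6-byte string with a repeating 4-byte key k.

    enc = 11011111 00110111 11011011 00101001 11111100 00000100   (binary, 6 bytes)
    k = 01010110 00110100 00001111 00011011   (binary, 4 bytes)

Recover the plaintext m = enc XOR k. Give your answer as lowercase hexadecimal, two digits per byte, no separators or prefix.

8903d432aa30

The 4-byte key repeats, so the effective keystream is 56 34 0f 1b 56 34.
byte 0: 223 ^  86 = 137
byte 1:  55 ^  52 =   3
byte 2: 219 ^  15 = 212
byte 3:  41 ^  27 =  50
byte 4: 252 ^  86 = 170
byte 5:   4 ^  52 =  48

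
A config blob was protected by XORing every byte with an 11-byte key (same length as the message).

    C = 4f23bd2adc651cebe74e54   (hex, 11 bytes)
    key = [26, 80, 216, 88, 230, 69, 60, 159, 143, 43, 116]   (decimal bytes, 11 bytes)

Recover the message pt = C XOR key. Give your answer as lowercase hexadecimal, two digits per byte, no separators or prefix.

byte 0:  79 XOR  26 =  85
byte 1:  35 XOR  80 = 115
byte 2: 189 XOR 216 = 101
byte 3:  42 XOR  88 = 114
byte 4: 220 XOR 230 =  58
byte 5: 101 XOR  69 =  32
byte 6:  28 XOR  60 =  32
byte 7: 235 XOR 159 = 116
byte 8: 231 XOR 143 = 104
byte 9:  78 XOR  43 = 101
byte 10:  84 XOR 116 =  32

557365723a202074686520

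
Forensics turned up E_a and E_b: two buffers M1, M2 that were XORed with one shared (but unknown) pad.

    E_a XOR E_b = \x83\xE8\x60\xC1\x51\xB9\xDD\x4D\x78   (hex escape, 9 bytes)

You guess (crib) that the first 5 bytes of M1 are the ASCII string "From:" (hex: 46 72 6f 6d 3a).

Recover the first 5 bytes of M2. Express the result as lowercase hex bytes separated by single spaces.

c5 9a 0f ac 6b

Since E_a ⊕ E_b = M1 ⊕ M2, XORing with the guessed M1 bytes yields the corresponding M2 bytes: M2 = (E_a ⊕ E_b) ⊕ M1.
byte 0: 83 xor 46 = c5
byte 1: e8 xor 72 = 9a
byte 2: 60 xor 6f = 0f
byte 3: c1 xor 6d = ac
byte 4: 51 xor 3a = 6b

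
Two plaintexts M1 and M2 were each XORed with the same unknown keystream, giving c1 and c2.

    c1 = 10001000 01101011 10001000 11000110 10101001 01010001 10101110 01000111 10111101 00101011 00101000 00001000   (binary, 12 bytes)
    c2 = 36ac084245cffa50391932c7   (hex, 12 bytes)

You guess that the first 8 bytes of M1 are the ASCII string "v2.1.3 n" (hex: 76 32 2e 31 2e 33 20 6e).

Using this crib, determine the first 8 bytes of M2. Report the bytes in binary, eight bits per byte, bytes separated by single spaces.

11001000 11110101 10101110 10110101 11000010 10101101 01110100 01111001

First, c1 ⊕ c2 = (M1 ⊕ K) ⊕ (M2 ⊕ K) = M1 ⊕ M2, so the key drops out. Then M2 = (M1 ⊕ M2) ⊕ M1 over the first 8 bytes.
byte 0: (88 XOR 36) XOR 76 = be XOR 76 = c8
byte 1: (6b XOR ac) XOR 32 = c7 XOR 32 = f5
byte 2: (88 XOR 08) XOR 2e = 80 XOR 2e = ae
byte 3: (c6 XOR 42) XOR 31 = 84 XOR 31 = b5
byte 4: (a9 XOR 45) XOR 2e = ec XOR 2e = c2
byte 5: (51 XOR cf) XOR 33 = 9e XOR 33 = ad
byte 6: (ae XOR fa) XOR 20 = 54 XOR 20 = 74
byte 7: (47 XOR 50) XOR 6e = 17 XOR 6e = 79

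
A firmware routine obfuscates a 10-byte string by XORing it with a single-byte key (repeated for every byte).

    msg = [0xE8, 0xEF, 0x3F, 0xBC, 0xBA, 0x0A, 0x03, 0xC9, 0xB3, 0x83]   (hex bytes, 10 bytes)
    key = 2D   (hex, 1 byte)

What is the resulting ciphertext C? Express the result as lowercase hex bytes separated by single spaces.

c5 c2 12 91 97 27 2e e4 9e ae

The 1-byte key repeats, so the effective keystream is 2d 2d 2d 2d 2d 2d 2d 2d 2d 2d.
byte 0: e8 XOR 2d = c5
byte 1: ef XOR 2d = c2
byte 2: 3f XOR 2d = 12
byte 3: bc XOR 2d = 91
byte 4: ba XOR 2d = 97
byte 5: 0a XOR 2d = 27
byte 6: 03 XOR 2d = 2e
byte 7: c9 XOR 2d = e4
byte 8: b3 XOR 2d = 9e
byte 9: 83 XOR 2d = ae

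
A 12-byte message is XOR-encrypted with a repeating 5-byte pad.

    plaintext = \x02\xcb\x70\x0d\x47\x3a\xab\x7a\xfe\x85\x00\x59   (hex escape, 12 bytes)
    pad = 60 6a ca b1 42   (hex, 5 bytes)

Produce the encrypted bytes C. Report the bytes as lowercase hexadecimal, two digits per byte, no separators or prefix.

62a1babc055ac1b04fc76033

The 5-byte key repeats, so the effective keystream is 60 6a ca b1 42 60 6a ca b1 42 60 6a.
byte 0: 02 ^ 60 = 62
byte 1: cb ^ 6a = a1
byte 2: 70 ^ ca = ba
byte 3: 0d ^ b1 = bc
byte 4: 47 ^ 42 = 05
byte 5: 3a ^ 60 = 5a
byte 6: ab ^ 6a = c1
byte 7: 7a ^ ca = b0
byte 8: fe ^ b1 = 4f
byte 9: 85 ^ 42 = c7
byte 10: 00 ^ 60 = 60
byte 11: 59 ^ 6a = 33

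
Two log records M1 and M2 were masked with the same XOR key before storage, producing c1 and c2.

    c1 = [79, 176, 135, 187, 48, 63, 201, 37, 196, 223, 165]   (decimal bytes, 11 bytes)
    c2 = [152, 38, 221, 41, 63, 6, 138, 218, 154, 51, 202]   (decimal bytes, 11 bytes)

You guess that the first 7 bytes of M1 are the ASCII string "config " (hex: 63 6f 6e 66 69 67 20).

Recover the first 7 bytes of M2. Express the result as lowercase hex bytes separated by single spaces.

b4 f9 34 f4 66 5e 63

First, c1 ⊕ c2 = (M1 ⊕ K) ⊕ (M2 ⊕ K) = M1 ⊕ M2, so the key drops out. Then M2 = (M1 ⊕ M2) ⊕ M1 over the first 7 bytes.
byte 0: (4f XOR 98) XOR 63 = d7 XOR 63 = b4
byte 1: (b0 XOR 26) XOR 6f = 96 XOR 6f = f9
byte 2: (87 XOR dd) XOR 6e = 5a XOR 6e = 34
byte 3: (bb XOR 29) XOR 66 = 92 XOR 66 = f4
byte 4: (30 XOR 3f) XOR 69 = 0f XOR 69 = 66
byte 5: (3f XOR 06) XOR 67 = 39 XOR 67 = 5e
byte 6: (c9 XOR 8a) XOR 20 = 43 XOR 20 = 63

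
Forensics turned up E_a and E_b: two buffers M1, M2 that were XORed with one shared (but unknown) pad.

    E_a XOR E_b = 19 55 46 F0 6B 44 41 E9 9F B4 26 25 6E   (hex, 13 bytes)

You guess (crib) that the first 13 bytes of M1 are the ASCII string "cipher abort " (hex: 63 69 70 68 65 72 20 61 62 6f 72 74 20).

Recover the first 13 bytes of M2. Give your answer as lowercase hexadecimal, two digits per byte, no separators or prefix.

Since E_a ⊕ E_b = M1 ⊕ M2, XORing with the guessed M1 bytes yields the corresponding M2 bytes: M2 = (E_a ⊕ E_b) ⊕ M1.
19 XOR 63 = 7a
55 XOR 69 = 3c
46 XOR 70 = 36
f0 XOR 68 = 98
6b XOR 65 = 0e
44 XOR 72 = 36
41 XOR 20 = 61
e9 XOR 61 = 88
9f XOR 62 = fd
b4 XOR 6f = db
26 XOR 72 = 54
25 XOR 74 = 51
6e XOR 20 = 4e

7a3c36980e366188fddb54514e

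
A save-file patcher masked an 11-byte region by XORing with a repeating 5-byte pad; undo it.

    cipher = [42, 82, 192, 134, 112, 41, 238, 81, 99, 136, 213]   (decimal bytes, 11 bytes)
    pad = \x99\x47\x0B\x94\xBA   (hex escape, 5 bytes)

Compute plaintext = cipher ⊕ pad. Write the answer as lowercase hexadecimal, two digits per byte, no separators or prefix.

b315cb12cab0a95af7324c

The 5-byte key repeats, so the effective keystream is 99 47 0b 94 ba 99 47 0b 94 ba 99.
byte 0:  42 XOR 153 = 179
byte 1:  82 XOR  71 =  21
byte 2: 192 XOR  11 = 203
byte 3: 134 XOR 148 =  18
byte 4: 112 XOR 186 = 202
byte 5:  41 XOR 153 = 176
byte 6: 238 XOR  71 = 169
byte 7:  81 XOR  11 =  90
byte 8:  99 XOR 148 = 247
byte 9: 136 XOR 186 =  50
byte 10: 213 XOR 153 =  76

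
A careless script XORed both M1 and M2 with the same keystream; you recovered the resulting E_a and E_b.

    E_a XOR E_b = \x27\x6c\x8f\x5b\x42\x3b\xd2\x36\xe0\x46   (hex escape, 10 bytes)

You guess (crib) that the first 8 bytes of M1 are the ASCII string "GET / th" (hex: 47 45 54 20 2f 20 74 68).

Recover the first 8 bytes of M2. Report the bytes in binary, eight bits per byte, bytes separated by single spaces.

01100000 00101001 11011011 01111011 01101101 00011011 10100110 01011110

Since E_a ⊕ E_b = M1 ⊕ M2, XORing with the guessed M1 bytes yields the corresponding M2 bytes: M2 = (E_a ⊕ E_b) ⊕ M1.
byte 0: 00100111 XOR 01000111 = 01100000
byte 1: 01101100 XOR 01000101 = 00101001
byte 2: 10001111 XOR 01010100 = 11011011
byte 3: 01011011 XOR 00100000 = 01111011
byte 4: 01000010 XOR 00101111 = 01101101
byte 5: 00111011 XOR 00100000 = 00011011
byte 6: 11010010 XOR 01110100 = 10100110
byte 7: 00110110 XOR 01101000 = 01011110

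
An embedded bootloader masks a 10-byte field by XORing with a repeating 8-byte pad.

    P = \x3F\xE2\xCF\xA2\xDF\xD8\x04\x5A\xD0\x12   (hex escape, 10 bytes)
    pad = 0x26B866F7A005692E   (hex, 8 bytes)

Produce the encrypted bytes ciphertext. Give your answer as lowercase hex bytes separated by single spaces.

19 5a a9 55 7f dd 6d 74 f6 aa

The 8-byte key repeats, so the effective keystream is 26 b8 66 f7 a0 05 69 2e 26 b8.
byte 0: 3f XOR 26 = 19
byte 1: e2 XOR b8 = 5a
byte 2: cf XOR 66 = a9
byte 3: a2 XOR f7 = 55
byte 4: df XOR a0 = 7f
byte 5: d8 XOR 05 = dd
byte 6: 04 XOR 69 = 6d
byte 7: 5a XOR 2e = 74
byte 8: d0 XOR 26 = f6
byte 9: 12 XOR b8 = aa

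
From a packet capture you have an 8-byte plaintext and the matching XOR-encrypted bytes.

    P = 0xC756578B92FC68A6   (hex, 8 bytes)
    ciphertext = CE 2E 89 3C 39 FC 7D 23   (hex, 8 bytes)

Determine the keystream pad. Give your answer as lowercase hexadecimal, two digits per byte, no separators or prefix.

0978deb7ab001585

Since ciphertext = P ⊕ pad, XORing both sides with P gives pad = P ⊕ ciphertext.
11000111 xor 11001110 = 00001001
01010110 xor 00101110 = 01111000
01010111 xor 10001001 = 11011110
10001011 xor 00111100 = 10110111
10010010 xor 00111001 = 10101011
11111100 xor 11111100 = 00000000
01101000 xor 01111101 = 00010101
10100110 xor 00100011 = 10000101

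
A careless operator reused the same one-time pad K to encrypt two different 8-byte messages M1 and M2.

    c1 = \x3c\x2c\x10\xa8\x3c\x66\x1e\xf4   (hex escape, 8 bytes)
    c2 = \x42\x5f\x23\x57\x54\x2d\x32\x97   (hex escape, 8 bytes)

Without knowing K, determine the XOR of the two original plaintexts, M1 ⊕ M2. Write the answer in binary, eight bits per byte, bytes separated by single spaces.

c1 ⊕ c2 = (M1 ⊕ K) ⊕ (M2 ⊕ K) = M1 ⊕ M2 — the shared key cancels under XOR.
00111100 xor 01000010 = 01111110
00101100 xor 01011111 = 01110011
00010000 xor 00100011 = 00110011
10101000 xor 01010111 = 11111111
00111100 xor 01010100 = 01101000
01100110 xor 00101101 = 01001011
00011110 xor 00110010 = 00101100
11110100 xor 10010111 = 01100011

01111110 01110011 00110011 11111111 01101000 01001011 00101100 01100011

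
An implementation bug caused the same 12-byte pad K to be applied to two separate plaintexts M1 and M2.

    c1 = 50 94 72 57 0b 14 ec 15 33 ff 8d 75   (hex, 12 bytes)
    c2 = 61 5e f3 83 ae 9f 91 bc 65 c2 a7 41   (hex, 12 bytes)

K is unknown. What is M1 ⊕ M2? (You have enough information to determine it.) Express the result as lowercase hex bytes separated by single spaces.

c1 ⊕ c2 = (M1 ⊕ K) ⊕ (M2 ⊕ K) = M1 ⊕ M2 — the shared key cancels under XOR.
 80 XOR  97 =  49
148 XOR  94 = 202
114 XOR 243 = 129
 87 XOR 131 = 212
 11 XOR 174 = 165
 20 XOR 159 = 139
236 XOR 145 = 125
 21 XOR 188 = 169
 51 XOR 101 =  86
255 XOR 194 =  61
141 XOR 167 =  42
117 XOR  65 =  52

31 ca 81 d4 a5 8b 7d a9 56 3d 2a 34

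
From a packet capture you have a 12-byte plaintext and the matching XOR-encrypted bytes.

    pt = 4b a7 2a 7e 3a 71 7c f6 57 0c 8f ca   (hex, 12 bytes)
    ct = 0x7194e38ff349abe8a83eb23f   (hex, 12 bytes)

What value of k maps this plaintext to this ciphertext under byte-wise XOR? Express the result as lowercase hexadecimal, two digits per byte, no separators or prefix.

3a33c9f1c938d71eff323df5

Since ct = pt ⊕ k, XORing both sides with pt gives k = pt ⊕ ct.
 75 ⊕ 113 =  58
167 ⊕ 148 =  51
 42 ⊕ 227 = 201
126 ⊕ 143 = 241
 58 ⊕ 243 = 201
113 ⊕  73 =  56
124 ⊕ 171 = 215
246 ⊕ 232 =  30
 87 ⊕ 168 = 255
 12 ⊕  62 =  50
143 ⊕ 178 =  61
202 ⊕  63 = 245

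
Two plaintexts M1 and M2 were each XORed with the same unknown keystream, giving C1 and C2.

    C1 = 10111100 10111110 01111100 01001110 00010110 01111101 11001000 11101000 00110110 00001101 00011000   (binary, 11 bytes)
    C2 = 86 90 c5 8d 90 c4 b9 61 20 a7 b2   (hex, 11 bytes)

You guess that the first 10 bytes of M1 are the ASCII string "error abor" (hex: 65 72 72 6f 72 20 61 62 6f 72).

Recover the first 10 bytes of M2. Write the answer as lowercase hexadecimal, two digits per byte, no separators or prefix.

5f5ccbacf49910eb79d8

First, C1 ⊕ C2 = (M1 ⊕ K) ⊕ (M2 ⊕ K) = M1 ⊕ M2, so the key drops out. Then M2 = (M1 ⊕ M2) ⊕ M1 over the first 10 bytes.
byte 0: (bc xor 86) xor 65 = 3a xor 65 = 5f
byte 1: (be xor 90) xor 72 = 2e xor 72 = 5c
byte 2: (7c xor c5) xor 72 = b9 xor 72 = cb
byte 3: (4e xor 8d) xor 6f = c3 xor 6f = ac
byte 4: (16 xor 90) xor 72 = 86 xor 72 = f4
byte 5: (7d xor c4) xor 20 = b9 xor 20 = 99
byte 6: (c8 xor b9) xor 61 = 71 xor 61 = 10
byte 7: (e8 xor 61) xor 62 = 89 xor 62 = eb
byte 8: (36 xor 20) xor 6f = 16 xor 6f = 79
byte 9: (0d xor a7) xor 72 = aa xor 72 = d8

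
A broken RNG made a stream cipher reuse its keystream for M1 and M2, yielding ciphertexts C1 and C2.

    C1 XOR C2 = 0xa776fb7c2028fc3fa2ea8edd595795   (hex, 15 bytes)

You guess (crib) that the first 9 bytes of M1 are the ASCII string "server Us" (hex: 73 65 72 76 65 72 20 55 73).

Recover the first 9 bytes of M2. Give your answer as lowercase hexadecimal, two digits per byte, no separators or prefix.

Since C1 ⊕ C2 = M1 ⊕ M2, XORing with the guessed M1 bytes yields the corresponding M2 bytes: M2 = (C1 ⊕ C2) ⊕ M1.
10100111 xor 01110011 = 11010100
01110110 xor 01100101 = 00010011
11111011 xor 01110010 = 10001001
01111100 xor 01110110 = 00001010
00100000 xor 01100101 = 01000101
00101000 xor 01110010 = 01011010
11111100 xor 00100000 = 11011100
00111111 xor 01010101 = 01101010
10100010 xor 01110011 = 11010001

d413890a455adc6ad1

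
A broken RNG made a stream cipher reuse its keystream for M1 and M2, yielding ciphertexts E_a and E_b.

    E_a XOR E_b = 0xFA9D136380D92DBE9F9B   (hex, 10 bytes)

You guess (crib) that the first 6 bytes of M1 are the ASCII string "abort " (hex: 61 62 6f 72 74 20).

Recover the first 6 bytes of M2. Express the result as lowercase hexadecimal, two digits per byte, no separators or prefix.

9bff7c11f4f9

Since E_a ⊕ E_b = M1 ⊕ M2, XORing with the guessed M1 bytes yields the corresponding M2 bytes: M2 = (E_a ⊕ E_b) ⊕ M1.
byte 0: 11111010 xor 01100001 = 10011011
byte 1: 10011101 xor 01100010 = 11111111
byte 2: 00010011 xor 01101111 = 01111100
byte 3: 01100011 xor 01110010 = 00010001
byte 4: 10000000 xor 01110100 = 11110100
byte 5: 11011001 xor 00100000 = 11111001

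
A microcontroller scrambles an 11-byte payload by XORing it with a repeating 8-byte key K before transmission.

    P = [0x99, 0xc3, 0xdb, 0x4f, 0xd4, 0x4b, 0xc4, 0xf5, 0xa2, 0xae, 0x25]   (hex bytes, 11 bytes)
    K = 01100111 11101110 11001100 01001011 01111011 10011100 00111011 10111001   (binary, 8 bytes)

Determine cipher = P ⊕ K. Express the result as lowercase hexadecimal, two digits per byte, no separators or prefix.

fe2d1704afd7ff4cc540e9

The 8-byte key repeats, so the effective keystream is 67 ee cc 4b 7b 9c 3b b9 67 ee cc.
byte 0: 99 xor 67 = fe
byte 1: c3 xor ee = 2d
byte 2: db xor cc = 17
byte 3: 4f xor 4b = 04
byte 4: d4 xor 7b = af
byte 5: 4b xor 9c = d7
byte 6: c4 xor 3b = ff
byte 7: f5 xor b9 = 4c
byte 8: a2 xor 67 = c5
byte 9: ae xor ee = 40
byte 10: 25 xor cc = e9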